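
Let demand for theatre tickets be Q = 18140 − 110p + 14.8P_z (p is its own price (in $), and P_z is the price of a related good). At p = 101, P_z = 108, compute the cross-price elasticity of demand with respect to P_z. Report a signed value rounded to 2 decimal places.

At the given values, Q = 18140 − 110(101) + 14.8(108) = 8628.4.
∂Q/∂P_z = 14.8.
E = (14.8) × (108/8628.4) = 0.1852…

0.19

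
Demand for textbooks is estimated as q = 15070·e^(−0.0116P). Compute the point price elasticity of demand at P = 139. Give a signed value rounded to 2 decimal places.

dq/dP = −0.0116·q = -34.859. At P = 139, q = 3005.09.
Ed = (dq/dP)·(P/q) = (-34.859) × (139/3005.09) = -1.6124

-1.61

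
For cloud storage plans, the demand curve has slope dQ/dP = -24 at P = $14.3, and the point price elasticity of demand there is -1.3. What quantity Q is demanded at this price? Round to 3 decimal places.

Ed = (dQ/dP)·(P/Q) ⇒ Q = (dQ/dP)·P/Ed = (-24)·14.3/(-1.3) = 264

264.000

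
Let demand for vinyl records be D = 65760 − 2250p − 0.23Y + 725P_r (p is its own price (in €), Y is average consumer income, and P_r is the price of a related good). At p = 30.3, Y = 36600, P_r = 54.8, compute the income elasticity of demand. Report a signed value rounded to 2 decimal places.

At the given values, D = 65760 − 2250(30.3) − 0.23(36600) + 725(54.8) = 28897.
∂D/∂Y = -0.23.
E = (-0.23) × (36600/28897) = -0.2913…

-0.29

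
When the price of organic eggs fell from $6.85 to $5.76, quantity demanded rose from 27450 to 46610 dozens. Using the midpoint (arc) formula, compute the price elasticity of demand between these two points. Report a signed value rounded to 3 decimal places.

-2.993

%ΔQ = (46610 − 27450) / [(27450 + 46610)/2] = 19160/37030 = 0.517418…
%ΔP = (5.76 − 6.85) / [(6.85 + 5.76)/2] = -1.09/6.305 = -0.172878…
Arc Ed = %ΔQ / %ΔP = (19160/37030) / (-1.09/6.305) = -2.99295…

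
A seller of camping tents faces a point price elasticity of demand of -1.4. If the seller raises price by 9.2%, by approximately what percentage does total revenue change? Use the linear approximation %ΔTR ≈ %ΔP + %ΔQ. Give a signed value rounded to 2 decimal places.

%ΔQ ≈ Ed × %ΔP = (-1.4) × (+9.2%) = -12.8800%
%ΔTR ≈ %ΔP + %ΔQ = (+9.2%) + (-12.8800%) = -3.6800%

-3.68%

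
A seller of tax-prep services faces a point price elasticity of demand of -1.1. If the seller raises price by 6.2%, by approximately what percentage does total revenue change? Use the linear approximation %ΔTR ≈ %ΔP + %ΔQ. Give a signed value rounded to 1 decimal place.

%ΔQ ≈ Ed × %ΔP = (-1.1) × (+6.2%) = -6.8200%
%ΔTR ≈ %ΔP + %ΔQ = (+6.2%) + (-6.8200%) = -0.6200%

-0.6%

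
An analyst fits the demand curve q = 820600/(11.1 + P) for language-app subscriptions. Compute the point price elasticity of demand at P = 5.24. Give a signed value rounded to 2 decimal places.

-0.32

dq/dP = −820600/(11.1 + P)² = -3073.46. At P = 5.24, q = 50220.3.
Ed = (dq/dP)·(P/q) = (-3073.46) × (5.24/50220.3) = -0.3206…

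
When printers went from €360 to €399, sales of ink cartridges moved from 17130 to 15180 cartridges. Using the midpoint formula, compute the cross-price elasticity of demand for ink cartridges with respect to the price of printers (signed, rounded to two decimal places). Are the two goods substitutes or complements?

-1.17; complements

%ΔQ_{ink cartridges} = (15180 − 17130)/avg = -1950/16155 = -0.120705…
%ΔP_{printers} = (399 − 360)/avg = 39/379.5 = 0.102766…
E_cross = (-1950/16155) / (39/379.5) = -1.1745…
E_cross < 0 ⇒ the goods are complements.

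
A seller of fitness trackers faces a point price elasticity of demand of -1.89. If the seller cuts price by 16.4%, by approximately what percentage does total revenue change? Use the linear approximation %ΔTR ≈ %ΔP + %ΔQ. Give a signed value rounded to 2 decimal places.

%ΔQ ≈ Ed × %ΔP = (-1.89) × (-16.4%) = +30.9960%
%ΔTR ≈ %ΔP + %ΔQ = (-16.4%) + (+30.9960%) = +14.5960%

+14.60%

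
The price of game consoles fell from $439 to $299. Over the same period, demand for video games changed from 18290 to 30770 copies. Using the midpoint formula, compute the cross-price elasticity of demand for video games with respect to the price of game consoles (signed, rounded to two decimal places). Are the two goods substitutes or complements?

-1.34; complements

%ΔQ_{video games} = (30770 − 18290)/avg = 12480/24530 = 0.508764…
%ΔP_{game consoles} = (299 − 439)/avg = -140/369 = -0.379403…
E_cross = (12480/24530) / (-140/369) = -1.3409…
E_cross < 0 ⇒ the goods are complements.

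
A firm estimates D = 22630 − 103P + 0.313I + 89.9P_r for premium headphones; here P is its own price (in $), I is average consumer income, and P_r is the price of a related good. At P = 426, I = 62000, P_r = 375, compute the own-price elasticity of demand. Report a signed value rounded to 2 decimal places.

At the given values, D = 22630 − 103(426) + 0.313(62000) + 89.9(375) = 31870.5.
∂D/∂P = −103.
E = (-103) × (426/31870.5) = -1.3767…

-1.38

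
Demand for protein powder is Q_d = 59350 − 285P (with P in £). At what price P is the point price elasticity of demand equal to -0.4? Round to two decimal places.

59.50

Ed = −285P/(59350 − 285P). Set this equal to -0.4:
285P = 0.4·(59350 − 285P) ⇒ 285P(1 + 0.4) = 0.4·59350
P = 0.4·59350 / (285·1.4) = 59.4987…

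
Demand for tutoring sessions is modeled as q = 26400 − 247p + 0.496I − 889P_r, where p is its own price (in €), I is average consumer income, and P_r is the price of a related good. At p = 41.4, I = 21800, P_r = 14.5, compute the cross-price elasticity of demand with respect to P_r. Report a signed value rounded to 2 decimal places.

-0.91

At the given values, q = 26400 − 247(41.4) + 0.496(21800) − 889(14.5) = 14096.5.
∂q/∂P_r = -889.
E = (-889) × (14.5/14096.5) = -0.9144…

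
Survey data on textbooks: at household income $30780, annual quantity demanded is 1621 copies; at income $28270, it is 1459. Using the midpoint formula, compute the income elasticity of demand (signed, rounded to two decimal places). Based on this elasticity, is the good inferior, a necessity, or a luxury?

%ΔQ = (1459 − 1621)/[( 1621 + 1459)/2] = -162/1540 = -0.105194…
%ΔIncome = (28270 − 30780)/[( 30780 + 28270)/2] = -2510/29525 = -0.085012…
E_income = (-162/1540) / (-2510/29525) = 1.2374…
E_income > 1 ⇒ normal good, luxury.

1.24; luxury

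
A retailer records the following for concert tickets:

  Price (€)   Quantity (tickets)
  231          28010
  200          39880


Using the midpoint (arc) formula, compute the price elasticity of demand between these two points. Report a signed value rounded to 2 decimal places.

%ΔQ = (39880 − 28010) / [(28010 + 39880)/2] = 11870/33945 = 0.349683…
%ΔP = (200 − 231) / [(231 + 200)/2] = -31/215.5 = -0.143851…
Arc Ed = %ΔQ / %ΔP = (11870/33945) / (-31/215.5) = -2.4308…

-2.43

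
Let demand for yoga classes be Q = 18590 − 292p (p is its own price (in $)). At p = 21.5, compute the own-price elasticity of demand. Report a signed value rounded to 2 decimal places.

At the given values, Q = 18590 − 292(21.5) = 12312.
∂Q/∂p = −292.
E = (-292) × (21.5/12312) = -0.5099…

-0.51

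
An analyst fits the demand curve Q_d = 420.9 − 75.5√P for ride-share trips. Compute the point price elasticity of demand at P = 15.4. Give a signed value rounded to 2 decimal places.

dQ_d/dP = −75.5/(2√P) = -9.61959. At P = 15.4, Q_d = 124.617.
Ed = (dQ_d/dP)·(P/Q_d) = (-9.61959) × (15.4/124.617) = -1.1887…

-1.19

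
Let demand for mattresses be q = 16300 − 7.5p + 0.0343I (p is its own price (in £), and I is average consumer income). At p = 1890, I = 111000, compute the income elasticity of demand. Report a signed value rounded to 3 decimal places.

At the given values, q = 16300 − 7.5(1890) + 0.0343(111000) = 5932.3.
∂q/∂I = 0.0343.
E = (0.0343) × (111000/5932.3) = 0.64179…

0.642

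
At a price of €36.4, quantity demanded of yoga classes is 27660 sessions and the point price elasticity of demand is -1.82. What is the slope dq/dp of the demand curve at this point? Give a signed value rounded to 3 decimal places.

Ed = (dq/dp)·(p/q) ⇒ dq/dp = Ed·q/p = (-1.82)·27660/36.4 = -1383

-1383.000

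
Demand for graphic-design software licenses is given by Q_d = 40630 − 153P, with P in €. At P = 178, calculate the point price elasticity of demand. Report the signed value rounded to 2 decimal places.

-2.03

dQ_d/dP = −153. At P = 178, Q_d = 40630 − 153(178) = 13396.
Ed = (dQ_d/dP)·(P/Q_d) = −153 × (178/13396) = -2.0329…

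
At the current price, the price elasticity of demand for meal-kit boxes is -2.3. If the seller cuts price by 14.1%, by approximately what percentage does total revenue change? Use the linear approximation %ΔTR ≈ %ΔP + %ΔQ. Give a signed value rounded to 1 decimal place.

+18.3%

%ΔQ ≈ Ed × %ΔP = (-2.3) × (-14.1%) = +32.4300%
%ΔTR ≈ %ΔP + %ΔQ = (-14.1%) + (+32.4300%) = +18.3300%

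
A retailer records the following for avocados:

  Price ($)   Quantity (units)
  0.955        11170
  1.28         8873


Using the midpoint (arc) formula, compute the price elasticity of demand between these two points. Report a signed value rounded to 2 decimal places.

%ΔQ = (8873 − 11170) / [(11170 + 8873)/2] = -2297/10021.5 = -0.229207…
%ΔP = (1.28 − 0.955) / [(0.955 + 1.28)/2] = 0.325/1.1175 = 0.290827…
Arc Ed = %ΔQ / %ΔP = (-2297/10021.5) / (0.325/1.1175) = -0.7881…

-0.79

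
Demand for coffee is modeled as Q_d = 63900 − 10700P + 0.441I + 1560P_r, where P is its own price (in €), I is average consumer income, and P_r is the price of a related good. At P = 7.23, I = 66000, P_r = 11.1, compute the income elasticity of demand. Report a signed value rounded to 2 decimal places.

0.88

At the given values, Q_d = 63900 − 10700(7.23) + 0.441(66000) + 1560(11.1) = 32961.
∂Q_d/∂I = 0.441.
E = (0.441) × (66000/32961) = 0.8830…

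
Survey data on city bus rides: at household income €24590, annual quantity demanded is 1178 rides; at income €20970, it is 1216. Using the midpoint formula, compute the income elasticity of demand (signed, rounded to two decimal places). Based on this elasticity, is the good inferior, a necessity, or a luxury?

%ΔQ = (1216 − 1178)/[( 1178 + 1216)/2] = 38/1197 = 0.031746…
%ΔIncome = (20970 − 24590)/[( 24590 + 20970)/2] = -3620/22780 = -0.158911…
E_income = (38/1197) / (-3620/22780) = -0.1997…
E_income < 0 ⇒ inferior good.

-0.20; inferior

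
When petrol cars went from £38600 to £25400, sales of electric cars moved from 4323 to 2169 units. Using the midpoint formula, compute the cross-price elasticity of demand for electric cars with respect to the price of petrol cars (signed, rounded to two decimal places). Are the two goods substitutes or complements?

%ΔQ_{electric cars} = (2169 − 4323)/avg = -2154/3246 = -0.663585…
%ΔP_{petrol cars} = (25400 − 38600)/avg = -13200/32000 = -0.4125
E_cross = (-2154/3246) / (-13200/32000) = 1.6086…
E_cross > 0 ⇒ the goods are substitutes.

1.61; substitutes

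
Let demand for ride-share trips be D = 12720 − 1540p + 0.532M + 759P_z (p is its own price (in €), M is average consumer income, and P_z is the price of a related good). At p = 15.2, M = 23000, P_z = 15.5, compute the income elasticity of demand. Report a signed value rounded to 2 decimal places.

0.92

At the given values, D = 12720 − 1540(15.2) + 0.532(23000) + 759(15.5) = 13312.5.
∂D/∂M = 0.532.
E = (0.532) × (23000/13312.5) = 0.9191…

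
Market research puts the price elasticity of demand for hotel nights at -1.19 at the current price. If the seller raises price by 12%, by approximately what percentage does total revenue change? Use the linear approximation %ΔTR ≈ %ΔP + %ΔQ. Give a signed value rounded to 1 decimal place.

-2.3%

%ΔQ ≈ Ed × %ΔP = (-1.19) × (+12%) = -14.2800%
%ΔTR ≈ %ΔP + %ΔQ = (+12%) + (-14.2800%) = -2.2800%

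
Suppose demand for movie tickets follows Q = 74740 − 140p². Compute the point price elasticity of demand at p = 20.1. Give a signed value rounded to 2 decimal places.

-6.22

dQ/dp = −2·140·p = -5628. At p = 20.1, Q = 18178.6.
Ed = (dQ/dp)·(p/Q) = (-5628) × (20.1/18178.6) = -6.2228…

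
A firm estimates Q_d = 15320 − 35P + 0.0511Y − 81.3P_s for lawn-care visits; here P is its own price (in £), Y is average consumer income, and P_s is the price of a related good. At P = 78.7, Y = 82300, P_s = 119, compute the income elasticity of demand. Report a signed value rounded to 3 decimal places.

0.593

At the given values, Q_d = 15320 − 35(78.7) + 0.0511(82300) − 81.3(119) = 7096.33.
∂Q_d/∂Y = 0.0511.
E = (0.0511) × (82300/7096.33) = 0.59263…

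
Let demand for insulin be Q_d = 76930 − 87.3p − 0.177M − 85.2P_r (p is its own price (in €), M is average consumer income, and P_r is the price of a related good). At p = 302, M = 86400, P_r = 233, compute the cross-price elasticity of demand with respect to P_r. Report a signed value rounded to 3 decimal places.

-1.287

At the given values, Q_d = 76930 − 87.3(302) − 0.177(86400) − 85.2(233) = 15421.
∂Q_d/∂P_r = -85.2.
E = (-85.2) × (233/15421) = -1.28730…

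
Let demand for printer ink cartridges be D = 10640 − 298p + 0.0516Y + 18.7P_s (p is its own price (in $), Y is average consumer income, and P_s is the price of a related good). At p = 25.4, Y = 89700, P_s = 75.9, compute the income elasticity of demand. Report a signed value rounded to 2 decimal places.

0.51

At the given values, D = 10640 − 298(25.4) + 0.0516(89700) + 18.7(75.9) = 9118.65.
∂D/∂Y = 0.0516.
E = (0.0516) × (89700/9118.65) = 0.5075…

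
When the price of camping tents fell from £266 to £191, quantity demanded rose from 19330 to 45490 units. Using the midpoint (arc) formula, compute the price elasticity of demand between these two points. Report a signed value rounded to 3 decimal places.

%ΔQ = (45490 − 19330) / [(19330 + 45490)/2] = 26160/32410 = 0.807158…
%ΔP = (191 − 266) / [(266 + 191)/2] = -75/228.5 = -0.328227…
Arc Ed = %ΔQ / %ΔP = (26160/32410) / (-75/228.5) = -2.45914…

-2.459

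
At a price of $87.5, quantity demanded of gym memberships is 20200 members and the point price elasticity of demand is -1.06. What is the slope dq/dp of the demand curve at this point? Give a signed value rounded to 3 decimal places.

-244.709

Ed = (dq/dp)·(p/q) ⇒ dq/dp = Ed·q/p = (-1.06)·20200/87.5 = -244.70857…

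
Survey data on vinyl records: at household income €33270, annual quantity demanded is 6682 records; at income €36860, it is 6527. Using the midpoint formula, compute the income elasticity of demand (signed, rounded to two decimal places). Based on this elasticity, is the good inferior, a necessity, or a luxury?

%ΔQ = (6527 − 6682)/[( 6682 + 6527)/2] = -155/6604.5 = -0.023468…
%ΔIncome = (36860 − 33270)/[( 33270 + 36860)/2] = 3590/35065 = 0.102381…
E_income = (-155/6604.5) / (3590/35065) = -0.2292…
E_income < 0 ⇒ inferior good.

-0.23; inferior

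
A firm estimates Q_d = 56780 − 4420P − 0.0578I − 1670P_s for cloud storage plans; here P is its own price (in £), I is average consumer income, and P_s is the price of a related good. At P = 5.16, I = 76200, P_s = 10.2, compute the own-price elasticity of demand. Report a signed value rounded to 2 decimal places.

-1.82

At the given values, Q_d = 56780 − 4420(5.16) − 0.0578(76200) − 1670(10.2) = 12534.44.
∂Q_d/∂P = −4420.
E = (-4420) × (5.16/12534.44) = -1.8195…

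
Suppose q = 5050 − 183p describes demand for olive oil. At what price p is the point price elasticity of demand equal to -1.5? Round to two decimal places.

16.56

Ed = −183p/(5050 − 183p). Set this equal to -1.5:
183p = 1.5·(5050 − 183p) ⇒ 183p(1 + 1.5) = 1.5·5050
p = 1.5·5050 / (183·2.5) = 16.5573…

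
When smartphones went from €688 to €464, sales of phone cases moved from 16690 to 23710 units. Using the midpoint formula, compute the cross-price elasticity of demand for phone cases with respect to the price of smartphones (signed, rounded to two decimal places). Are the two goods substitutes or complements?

-0.89; complements

%ΔQ_{phone cases} = (23710 − 16690)/avg = 7020/20200 = 0.347524…
%ΔP_{smartphones} = (464 − 688)/avg = -224/576 = -0.388888…
E_cross = (7020/20200) / (-224/576) = -0.8936…
E_cross < 0 ⇒ the goods are complements.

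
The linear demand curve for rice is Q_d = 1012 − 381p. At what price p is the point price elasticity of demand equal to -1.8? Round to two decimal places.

1.71

Ed = −381p/(1012 − 381p). Set this equal to -1.8:
381p = 1.8·(1012 − 381p) ⇒ 381p(1 + 1.8) = 1.8·1012
p = 1.8·1012 / (381·2.8) = 1.7075…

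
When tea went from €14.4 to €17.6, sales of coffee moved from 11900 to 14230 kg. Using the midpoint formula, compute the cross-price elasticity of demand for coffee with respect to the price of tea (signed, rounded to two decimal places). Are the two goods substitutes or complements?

0.89; substitutes

%ΔQ_{coffee} = (14230 − 11900)/avg = 2330/13065 = 0.178339…
%ΔP_{tea} = (17.6 − 14.4)/avg = 3.2/16 = 0.2
E_cross = (2330/13065) / (3.2/16) = 0.8916…
E_cross > 0 ⇒ the goods are substitutes.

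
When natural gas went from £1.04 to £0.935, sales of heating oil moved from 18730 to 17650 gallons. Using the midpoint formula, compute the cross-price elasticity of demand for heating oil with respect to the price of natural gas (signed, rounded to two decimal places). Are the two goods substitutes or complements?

0.56; substitutes

%ΔQ_{heating oil} = (17650 − 18730)/avg = -1080/18190 = -0.059373…
%ΔP_{natural gas} = (0.935 − 1.04)/avg = -0.105/0.9875 = -0.106329…
E_cross = (-1080/18190) / (-0.105/0.9875) = 0.5583…
E_cross > 0 ⇒ the goods are substitutes.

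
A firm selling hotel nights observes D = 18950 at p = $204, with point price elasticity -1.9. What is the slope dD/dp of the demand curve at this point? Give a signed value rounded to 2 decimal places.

Ed = (dD/dp)·(p/D) ⇒ dD/dp = Ed·D/p = (-1.9)·18950/204 = -176.4950…

-176.50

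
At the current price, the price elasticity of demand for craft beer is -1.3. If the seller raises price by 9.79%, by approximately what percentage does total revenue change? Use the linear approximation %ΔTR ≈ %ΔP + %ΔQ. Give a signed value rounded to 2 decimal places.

-2.94%

%ΔQ ≈ Ed × %ΔP = (-1.3) × (+9.79%) = -12.7270%
%ΔTR ≈ %ΔP + %ΔQ = (+9.79%) + (-12.7270%) = -2.9370%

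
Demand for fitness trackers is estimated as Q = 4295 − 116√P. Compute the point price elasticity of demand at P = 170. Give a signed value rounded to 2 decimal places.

dQ/dP = −116/(2√P) = -4.4484. At P = 170, Q = 2782.55.
Ed = (dQ/dP)·(P/Q) = (-4.4484) × (170/2782.55) = -0.2717…

-0.27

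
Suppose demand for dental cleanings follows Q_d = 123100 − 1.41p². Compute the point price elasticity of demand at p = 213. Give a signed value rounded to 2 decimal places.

-2.16

dQ_d/dp = −2·1.41·p = -600.66. At p = 213, Q_d = 59129.71.
Ed = (dQ_d/dp)·(p/Q_d) = (-600.66) × (213/59129.71) = -2.1637…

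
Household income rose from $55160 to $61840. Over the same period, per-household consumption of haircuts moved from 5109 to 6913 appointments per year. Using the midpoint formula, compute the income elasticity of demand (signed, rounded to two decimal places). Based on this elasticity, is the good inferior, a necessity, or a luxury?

2.63; luxury

%ΔQ = (6913 − 5109)/[( 5109 + 6913)/2] = 1804/6011 = 0.300116…
%ΔIncome = (61840 − 55160)/[( 55160 + 61840)/2] = 6680/58500 = 0.114188…
E_income = (1804/6011) / (6680/58500) = 2.6282…
E_income > 1 ⇒ normal good, luxury.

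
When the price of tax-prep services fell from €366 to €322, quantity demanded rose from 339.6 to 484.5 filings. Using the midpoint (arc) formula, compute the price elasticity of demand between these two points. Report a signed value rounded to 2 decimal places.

%ΔQ = (484.5 − 339.6) / [(339.6 + 484.5)/2] = 144.9/412.05 = 0.351656…
%ΔP = (322 − 366) / [(366 + 322)/2] = -44/344 = -0.127906…
Arc Ed = %ΔQ / %ΔP = (144.9/412.05) / (-44/344) = -2.7493…

-2.75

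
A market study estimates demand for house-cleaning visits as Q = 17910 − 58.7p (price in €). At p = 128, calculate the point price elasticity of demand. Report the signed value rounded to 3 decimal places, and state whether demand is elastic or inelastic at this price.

-0.723; inelastic

dQ/dp = −58.7. At p = 128, Q = 17910 − 58.7(128) = 10396.4.
Ed = (dQ/dp)·(p/Q) = −58.7 × (128/10396.4) = -0.72271…
|Ed| = 0.723 < 1, so demand is inelastic.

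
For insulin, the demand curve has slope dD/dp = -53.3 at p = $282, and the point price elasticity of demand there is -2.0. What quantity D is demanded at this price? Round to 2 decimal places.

7515.30

Ed = (dD/dp)·(p/D) ⇒ D = (dD/dp)·p/Ed = (-53.3)·282/(-2.0) = 7515.3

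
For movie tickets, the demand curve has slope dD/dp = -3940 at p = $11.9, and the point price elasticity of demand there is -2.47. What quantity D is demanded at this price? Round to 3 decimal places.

18982.186

Ed = (dD/dp)·(p/D) ⇒ D = (dD/dp)·p/Ed = (-3940)·11.9/(-2.47) = 18982.18623…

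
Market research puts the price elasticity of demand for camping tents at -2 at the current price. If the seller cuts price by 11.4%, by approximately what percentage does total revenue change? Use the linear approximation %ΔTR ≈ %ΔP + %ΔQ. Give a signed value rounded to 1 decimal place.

+11.4%

%ΔQ ≈ Ed × %ΔP = (-2) × (-11.4%) = +22.8000%
%ΔTR ≈ %ΔP + %ΔQ = (-11.4%) + (+22.8000%) = +11.4000%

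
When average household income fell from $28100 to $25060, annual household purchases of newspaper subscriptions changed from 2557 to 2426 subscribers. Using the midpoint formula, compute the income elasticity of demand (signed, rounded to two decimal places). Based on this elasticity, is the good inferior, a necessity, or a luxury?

%ΔQ = (2426 − 2557)/[( 2557 + 2426)/2] = -131/2491.5 = -0.052578…
%ΔIncome = (25060 − 28100)/[( 28100 + 25060)/2] = -3040/26580 = -0.114371…
E_income = (-131/2491.5) / (-3040/26580) = 0.4597…
0 < E_income < 1 ⇒ normal good, necessity.

0.46; necessity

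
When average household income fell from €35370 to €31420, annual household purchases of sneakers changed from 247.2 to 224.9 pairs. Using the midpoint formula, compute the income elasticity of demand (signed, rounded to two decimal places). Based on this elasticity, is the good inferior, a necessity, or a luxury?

%ΔQ = (224.9 − 247.2)/[( 247.2 + 224.9)/2] = -22.3/236.05 = -0.094471…
%ΔIncome = (31420 − 35370)/[( 35370 + 31420)/2] = -3950/33395 = -0.118281…
E_income = (-22.3/236.05) / (-3950/33395) = 0.7987…
0 < E_income < 1 ⇒ normal good, necessity.

0.80; necessity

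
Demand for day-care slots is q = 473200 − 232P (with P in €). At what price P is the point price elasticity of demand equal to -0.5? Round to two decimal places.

Ed = −232P/(473200 − 232P). Set this equal to -0.5:
232P = 0.5·(473200 − 232P) ⇒ 232P(1 + 0.5) = 0.5·473200
P = 0.5·473200 / (232·1.5) = 679.8850…

679.89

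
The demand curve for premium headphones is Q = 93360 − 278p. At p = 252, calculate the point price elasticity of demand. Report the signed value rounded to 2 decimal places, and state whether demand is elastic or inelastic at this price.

-3.01; elastic

dQ/dp = −278. At p = 252, Q = 93360 − 278(252) = 23304.
Ed = (dQ/dp)·(p/Q) = −278 × (252/23304) = -3.0061…
|Ed| = 3.01 > 1, so demand is elastic.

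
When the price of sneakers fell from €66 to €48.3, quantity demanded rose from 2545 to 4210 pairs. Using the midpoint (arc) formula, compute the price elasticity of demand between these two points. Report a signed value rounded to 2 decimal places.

-1.59

%ΔQ = (4210 − 2545) / [(2545 + 4210)/2] = 1665/3377.5 = 0.492968…
%ΔP = (48.3 − 66) / [(66 + 48.3)/2] = -17.7/57.15 = -0.309711…
Arc Ed = %ΔQ / %ΔP = (1665/3377.5) / (-17.7/57.15) = -1.5917…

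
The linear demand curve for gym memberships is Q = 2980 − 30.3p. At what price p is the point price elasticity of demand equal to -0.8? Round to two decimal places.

Ed = −30.3p/(2980 − 30.3p). Set this equal to -0.8:
30.3p = 0.8·(2980 − 30.3p) ⇒ 30.3p(1 + 0.8) = 0.8·2980
p = 0.8·2980 / (30.3·1.8) = 43.7110…

43.71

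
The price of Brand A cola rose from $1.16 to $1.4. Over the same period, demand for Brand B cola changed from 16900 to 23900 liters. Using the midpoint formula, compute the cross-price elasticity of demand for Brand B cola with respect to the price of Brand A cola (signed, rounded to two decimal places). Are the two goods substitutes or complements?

1.83; substitutes

%ΔQ_{Brand B cola} = (23900 − 16900)/avg = 7000/20400 = 0.343137…
%ΔP_{Brand A cola} = (1.4 − 1.16)/avg = 0.24/1.28 = 0.1875
E_cross = (7000/20400) / (0.24/1.28) = 1.8300…
E_cross > 0 ⇒ the goods are substitutes.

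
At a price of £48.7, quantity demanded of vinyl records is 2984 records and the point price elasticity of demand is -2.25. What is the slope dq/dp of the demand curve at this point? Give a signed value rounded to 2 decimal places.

-137.86

Ed = (dq/dp)·(p/q) ⇒ dq/dp = Ed·q/p = (-2.25)·2984/48.7 = -137.8644…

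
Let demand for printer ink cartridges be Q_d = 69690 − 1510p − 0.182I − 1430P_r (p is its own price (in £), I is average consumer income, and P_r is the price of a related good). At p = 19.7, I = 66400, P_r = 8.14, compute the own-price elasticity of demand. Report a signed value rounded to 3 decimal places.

-1.834

At the given values, Q_d = 69690 − 1510(19.7) − 0.182(66400) − 1430(8.14) = 16218.
∂Q_d/∂p = −1510.
E = (-1510) × (19.7/16218) = -1.83419…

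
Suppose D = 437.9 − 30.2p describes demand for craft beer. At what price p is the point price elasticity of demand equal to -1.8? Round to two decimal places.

9.32

Ed = −30.2p/(437.9 − 30.2p). Set this equal to -1.8:
30.2p = 1.8·(437.9 − 30.2p) ⇒ 30.2p(1 + 1.8) = 1.8·437.9
p = 1.8·437.9 / (30.2·2.8) = 9.3214…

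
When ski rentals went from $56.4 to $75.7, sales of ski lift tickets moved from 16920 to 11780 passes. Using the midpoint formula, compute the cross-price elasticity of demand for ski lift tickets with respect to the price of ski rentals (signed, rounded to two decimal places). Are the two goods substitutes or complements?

-1.23; complements

%ΔQ_{ski lift tickets} = (11780 − 16920)/avg = -5140/14350 = -0.358188…
%ΔP_{ski rentals} = (75.7 − 56.4)/avg = 19.3/66.05 = 0.292202…
E_cross = (-5140/14350) / (19.3/66.05) = -1.2258…
E_cross < 0 ⇒ the goods are complements.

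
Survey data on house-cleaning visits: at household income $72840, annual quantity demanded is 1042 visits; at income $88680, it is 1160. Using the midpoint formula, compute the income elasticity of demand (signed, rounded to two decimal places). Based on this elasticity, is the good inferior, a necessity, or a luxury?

0.55; necessity

%ΔQ = (1160 − 1042)/[( 1042 + 1160)/2] = 118/1101 = 0.107175…
%ΔIncome = (88680 − 72840)/[( 72840 + 88680)/2] = 15840/80760 = 0.196136…
E_income = (118/1101) / (15840/80760) = 0.5464…
0 < E_income < 1 ⇒ normal good, necessity.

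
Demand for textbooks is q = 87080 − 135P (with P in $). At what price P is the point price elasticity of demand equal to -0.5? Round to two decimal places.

Ed = −135P/(87080 − 135P). Set this equal to -0.5:
135P = 0.5·(87080 − 135P) ⇒ 135P(1 + 0.5) = 0.5·87080
P = 0.5·87080 / (135·1.5) = 215.0123…

215.01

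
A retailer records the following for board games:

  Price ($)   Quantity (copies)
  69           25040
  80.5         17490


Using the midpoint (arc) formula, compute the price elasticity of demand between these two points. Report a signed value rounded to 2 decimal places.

%ΔQ = (17490 − 25040) / [(25040 + 17490)/2] = -7550/21265 = -0.355043…
%ΔP = (80.5 − 69) / [(69 + 80.5)/2] = 11.5/74.75 = 0.153846…
Arc Ed = %ΔQ / %ΔP = (-7550/21265) / (11.5/74.75) = -2.3077…

-2.31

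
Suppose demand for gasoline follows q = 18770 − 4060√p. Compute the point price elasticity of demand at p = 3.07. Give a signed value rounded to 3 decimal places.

-0.305

dq/dp = −4060/(2√p) = -1158.58. At p = 3.07, q = 11656.3.
Ed = (dq/dp)·(p/q) = (-1158.58) × (3.07/11656.3) = -0.30514…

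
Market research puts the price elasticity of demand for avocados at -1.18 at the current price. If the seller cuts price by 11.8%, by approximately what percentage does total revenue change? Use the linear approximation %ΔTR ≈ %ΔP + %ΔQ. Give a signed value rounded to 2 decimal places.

%ΔQ ≈ Ed × %ΔP = (-1.18) × (-11.8%) = +13.9240%
%ΔTR ≈ %ΔP + %ΔQ = (-11.8%) + (+13.9240%) = +2.1240%

+2.12%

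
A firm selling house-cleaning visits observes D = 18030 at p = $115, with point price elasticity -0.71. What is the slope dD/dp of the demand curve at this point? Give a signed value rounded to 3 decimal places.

-111.316

Ed = (dD/dp)·(p/D) ⇒ dD/dp = Ed·D/p = (-0.71)·18030/115 = -111.31565…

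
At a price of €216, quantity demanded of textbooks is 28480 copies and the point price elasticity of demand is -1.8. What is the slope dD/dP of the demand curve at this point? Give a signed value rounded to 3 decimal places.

-237.333

Ed = (dD/dP)·(P/D) ⇒ dD/dP = Ed·D/P = (-1.8)·28480/216 = -237.33333…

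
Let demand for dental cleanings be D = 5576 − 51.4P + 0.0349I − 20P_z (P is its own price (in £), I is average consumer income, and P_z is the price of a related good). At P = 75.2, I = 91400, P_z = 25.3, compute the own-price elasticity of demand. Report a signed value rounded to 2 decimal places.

At the given values, D = 5576 − 51.4(75.2) + 0.0349(91400) − 20(25.3) = 4394.58.
∂D/∂P = −51.4.
E = (-51.4) × (75.2/4394.58) = -0.8795…

-0.88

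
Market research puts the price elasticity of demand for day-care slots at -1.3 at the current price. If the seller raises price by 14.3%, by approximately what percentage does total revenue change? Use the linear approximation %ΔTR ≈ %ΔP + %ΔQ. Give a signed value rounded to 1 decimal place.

-4.3%

%ΔQ ≈ Ed × %ΔP = (-1.3) × (+14.3%) = -18.5900%
%ΔTR ≈ %ΔP + %ΔQ = (+14.3%) + (-18.5900%) = -4.2900%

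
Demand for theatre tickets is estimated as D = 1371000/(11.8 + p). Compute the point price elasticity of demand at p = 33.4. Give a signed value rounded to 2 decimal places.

dD/dp = −1371000/(11.8 + p)² = -671.059. At p = 33.4, D = 30331.9.
Ed = (dD/dp)·(p/D) = (-671.059) × (33.4/30331.9) = -0.7389…

-0.74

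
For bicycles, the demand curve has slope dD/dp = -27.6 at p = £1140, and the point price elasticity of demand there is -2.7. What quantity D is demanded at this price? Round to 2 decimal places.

Ed = (dD/dp)·(p/D) ⇒ D = (dD/dp)·p/Ed = (-27.6)·1140/(-2.7) = 11653.3333…

11653.33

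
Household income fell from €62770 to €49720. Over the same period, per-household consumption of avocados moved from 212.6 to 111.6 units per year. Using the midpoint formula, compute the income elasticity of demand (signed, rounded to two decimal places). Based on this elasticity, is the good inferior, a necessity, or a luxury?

%ΔQ = (111.6 − 212.6)/[( 212.6 + 111.6)/2] = -101/162.1 = -0.623072…
%ΔIncome = (49720 − 62770)/[( 62770 + 49720)/2] = -13050/56245 = -0.232020…
E_income = (-101/162.1) / (-13050/56245) = 2.6854…
E_income > 1 ⇒ normal good, luxury.

2.69; luxury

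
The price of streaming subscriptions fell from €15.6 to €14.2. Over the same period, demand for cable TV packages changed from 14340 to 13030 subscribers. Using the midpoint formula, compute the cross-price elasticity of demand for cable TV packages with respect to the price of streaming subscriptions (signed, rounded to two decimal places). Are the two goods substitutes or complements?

1.02; substitutes

%ΔQ_{cable TV packages} = (13030 − 14340)/avg = -1310/13685 = -0.095725…
%ΔP_{streaming subscriptions} = (14.2 − 15.6)/avg = -1.4/14.9 = -0.093959…
E_cross = (-1310/13685) / (-1.4/14.9) = 1.0187…
E_cross > 0 ⇒ the goods are substitutes.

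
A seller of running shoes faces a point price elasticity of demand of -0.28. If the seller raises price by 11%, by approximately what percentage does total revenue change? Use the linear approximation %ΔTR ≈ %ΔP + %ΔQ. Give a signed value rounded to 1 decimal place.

%ΔQ ≈ Ed × %ΔP = (-0.28) × (+11%) = -3.0800%
%ΔTR ≈ %ΔP + %ΔQ = (+11%) + (-3.0800%) = +7.9200%

+7.9%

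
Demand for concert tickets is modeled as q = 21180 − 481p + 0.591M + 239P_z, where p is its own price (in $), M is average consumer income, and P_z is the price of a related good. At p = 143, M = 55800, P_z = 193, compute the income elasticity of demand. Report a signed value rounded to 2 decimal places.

1.05

At the given values, q = 21180 − 481(143) + 0.591(55800) + 239(193) = 31501.8.
∂q/∂M = 0.591.
E = (0.591) × (55800/31501.8) = 1.0468…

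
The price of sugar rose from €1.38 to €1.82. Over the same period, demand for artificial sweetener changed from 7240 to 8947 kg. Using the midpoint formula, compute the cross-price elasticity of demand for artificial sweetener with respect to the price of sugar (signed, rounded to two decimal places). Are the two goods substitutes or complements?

0.77; substitutes

%ΔQ_{artificial sweetener} = (8947 − 7240)/avg = 1707/8093.5 = 0.210909…
%ΔP_{sugar} = (1.82 − 1.38)/avg = 0.44/1.6 = 0.275
E_cross = (1707/8093.5) / (0.44/1.6) = 0.7669…
E_cross > 0 ⇒ the goods are substitutes.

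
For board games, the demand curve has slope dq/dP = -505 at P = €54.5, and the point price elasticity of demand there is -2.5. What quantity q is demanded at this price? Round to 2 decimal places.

11009.00

Ed = (dq/dP)·(P/q) ⇒ q = (dq/dP)·P/Ed = (-505)·54.5/(-2.5) = 11009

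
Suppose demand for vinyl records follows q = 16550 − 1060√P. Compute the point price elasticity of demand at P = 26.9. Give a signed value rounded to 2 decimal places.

dq/dP = −1060/(2√P) = -102.188. At P = 26.9, q = 11052.3.
Ed = (dq/dP)·(P/q) = (-102.188) × (26.9/11052.3) = -0.2487…

-0.25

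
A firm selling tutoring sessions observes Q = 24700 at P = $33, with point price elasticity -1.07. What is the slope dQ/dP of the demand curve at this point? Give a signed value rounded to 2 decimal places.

-800.88

Ed = (dQ/dP)·(P/Q) ⇒ dQ/dP = Ed·Q/P = (-1.07)·24700/33 = -800.8787…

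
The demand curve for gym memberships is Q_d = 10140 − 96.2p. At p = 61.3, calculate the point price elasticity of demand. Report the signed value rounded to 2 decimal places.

-1.39

dQ_d/dp = −96.2. At p = 61.3, Q_d = 10140 − 96.2(61.3) = 4242.94.
Ed = (dQ_d/dp)·(p/Q_d) = −96.2 × (61.3/4242.94) = -1.3898…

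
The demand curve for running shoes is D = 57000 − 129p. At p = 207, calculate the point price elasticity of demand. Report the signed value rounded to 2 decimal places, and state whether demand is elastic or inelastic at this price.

-0.88; inelastic

dD/dp = −129. At p = 207, D = 57000 − 129(207) = 30297.
Ed = (dD/dp)·(p/D) = −129 × (207/30297) = -0.8813…
|Ed| = 0.88 < 1, so demand is inelastic.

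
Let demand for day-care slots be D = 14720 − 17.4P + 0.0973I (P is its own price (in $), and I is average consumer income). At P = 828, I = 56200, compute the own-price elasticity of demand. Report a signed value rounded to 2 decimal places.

-2.49

At the given values, D = 14720 − 17.4(828) + 0.0973(56200) = 5781.06.
∂D/∂P = −17.4.
E = (-17.4) × (828/5781.06) = -2.4921…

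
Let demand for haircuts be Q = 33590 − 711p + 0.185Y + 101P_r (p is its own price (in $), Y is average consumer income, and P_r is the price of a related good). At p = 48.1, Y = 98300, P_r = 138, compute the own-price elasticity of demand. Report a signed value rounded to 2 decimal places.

At the given values, Q = 33590 − 711(48.1) + 0.185(98300) + 101(138) = 31514.4.
∂Q/∂p = −711.
E = (-711) × (48.1/31514.4) = -1.0851…

-1.09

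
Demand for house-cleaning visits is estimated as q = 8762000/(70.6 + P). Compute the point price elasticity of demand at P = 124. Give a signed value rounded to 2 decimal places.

dq/dP = −8762000/(70.6 + P)² = -231.376. At P = 124, q = 45025.7.
Ed = (dq/dP)·(P/q) = (-231.376) × (124/45025.7) = -0.6372…

-0.64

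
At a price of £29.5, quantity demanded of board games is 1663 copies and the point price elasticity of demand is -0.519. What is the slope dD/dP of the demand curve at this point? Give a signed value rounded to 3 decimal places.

Ed = (dD/dP)·(P/D) ⇒ dD/dP = Ed·D/P = (-0.519)·1663/29.5 = -29.25752…

-29.258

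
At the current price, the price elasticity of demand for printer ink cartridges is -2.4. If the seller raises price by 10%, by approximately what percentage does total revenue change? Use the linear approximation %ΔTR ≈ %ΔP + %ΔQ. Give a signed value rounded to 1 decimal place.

%ΔQ ≈ Ed × %ΔP = (-2.4) × (+10%) = -24.0000%
%ΔTR ≈ %ΔP + %ΔQ = (+10%) + (-24.0000%) = -14.0000%

-14.0%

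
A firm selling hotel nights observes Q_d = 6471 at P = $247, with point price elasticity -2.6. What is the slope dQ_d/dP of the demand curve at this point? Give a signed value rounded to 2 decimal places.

-68.12

Ed = (dQ_d/dP)·(P/Q_d) ⇒ dQ_d/dP = Ed·Q_d/P = (-2.6)·6471/247 = -68.1157…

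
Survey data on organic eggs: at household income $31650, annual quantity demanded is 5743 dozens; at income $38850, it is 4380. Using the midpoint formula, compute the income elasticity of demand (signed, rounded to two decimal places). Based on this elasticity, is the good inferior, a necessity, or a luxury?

-1.32; inferior

%ΔQ = (4380 − 5743)/[( 5743 + 4380)/2] = -1363/5061.5 = -0.269287…
%ΔIncome = (38850 − 31650)/[( 31650 + 38850)/2] = 7200/35250 = 0.204255…
E_income = (-1363/5061.5) / (7200/35250) = -1.3183…
E_income < 0 ⇒ inferior good.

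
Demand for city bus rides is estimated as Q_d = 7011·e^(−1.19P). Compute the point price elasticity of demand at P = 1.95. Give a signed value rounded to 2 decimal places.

-2.32

dQ_d/dP = −1.19·Q_d = -819.496. At P = 1.95, Q_d = 688.652.
Ed = (dQ_d/dP)·(P/Q_d) = (-819.496) × (1.95/688.652) = -2.3205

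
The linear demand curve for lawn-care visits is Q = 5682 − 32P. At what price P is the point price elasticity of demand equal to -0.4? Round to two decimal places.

Ed = −32P/(5682 − 32P). Set this equal to -0.4:
32P = 0.4·(5682 − 32P) ⇒ 32P(1 + 0.4) = 0.4·5682
P = 0.4·5682 / (32·1.4) = 50.7321…

50.73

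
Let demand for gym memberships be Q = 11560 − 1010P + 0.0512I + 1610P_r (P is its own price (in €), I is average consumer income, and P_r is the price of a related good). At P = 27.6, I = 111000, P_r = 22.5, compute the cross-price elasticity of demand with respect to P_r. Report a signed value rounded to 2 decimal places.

1.42

At the given values, Q = 11560 − 1010(27.6) + 0.0512(111000) + 1610(22.5) = 25592.2.
∂Q/∂P_r = 1610.
E = (1610) × (22.5/25592.2) = 1.4154…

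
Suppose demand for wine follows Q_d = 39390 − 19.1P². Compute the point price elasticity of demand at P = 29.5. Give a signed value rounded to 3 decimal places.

-1.460

dQ_d/dP = −2·19.1·P = -1126.9. At P = 29.5, Q_d = 22768.225.
Ed = (dQ_d/dP)·(P/Q_d) = (-1126.9) × (29.5/22768.225) = -1.46008…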